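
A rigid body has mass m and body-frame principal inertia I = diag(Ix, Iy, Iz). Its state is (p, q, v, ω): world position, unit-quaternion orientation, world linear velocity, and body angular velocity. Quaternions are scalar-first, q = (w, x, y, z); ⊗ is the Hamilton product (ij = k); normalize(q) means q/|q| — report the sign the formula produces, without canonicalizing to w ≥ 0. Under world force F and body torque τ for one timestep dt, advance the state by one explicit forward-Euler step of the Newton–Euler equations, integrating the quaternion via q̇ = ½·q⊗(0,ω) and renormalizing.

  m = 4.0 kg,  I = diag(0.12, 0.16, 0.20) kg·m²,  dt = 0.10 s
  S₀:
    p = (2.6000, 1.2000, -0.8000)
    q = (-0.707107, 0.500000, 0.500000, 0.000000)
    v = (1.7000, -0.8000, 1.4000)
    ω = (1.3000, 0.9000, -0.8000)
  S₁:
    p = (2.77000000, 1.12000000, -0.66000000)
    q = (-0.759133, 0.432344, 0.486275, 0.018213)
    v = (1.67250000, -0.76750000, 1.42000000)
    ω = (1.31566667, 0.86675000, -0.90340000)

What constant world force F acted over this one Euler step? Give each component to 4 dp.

F = (-1.1000, 1.3000, 0.8000)

v₁ − v₀ = (-0.02750000, 0.03250000, 0.02000000)
applied force F = (-1.1000, 1.3000, 0.8000)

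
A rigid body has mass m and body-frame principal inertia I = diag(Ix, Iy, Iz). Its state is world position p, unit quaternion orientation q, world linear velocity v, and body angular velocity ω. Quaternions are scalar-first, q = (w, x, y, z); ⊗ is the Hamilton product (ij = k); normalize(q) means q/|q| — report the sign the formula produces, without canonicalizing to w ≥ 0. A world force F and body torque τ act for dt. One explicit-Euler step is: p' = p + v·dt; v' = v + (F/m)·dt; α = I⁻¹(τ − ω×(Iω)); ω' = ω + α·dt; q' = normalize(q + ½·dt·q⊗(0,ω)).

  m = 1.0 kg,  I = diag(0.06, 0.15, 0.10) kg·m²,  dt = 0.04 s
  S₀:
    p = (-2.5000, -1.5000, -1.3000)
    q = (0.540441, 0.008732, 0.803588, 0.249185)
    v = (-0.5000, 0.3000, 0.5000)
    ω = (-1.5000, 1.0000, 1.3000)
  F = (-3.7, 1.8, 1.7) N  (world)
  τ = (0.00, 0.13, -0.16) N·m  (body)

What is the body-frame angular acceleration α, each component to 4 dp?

ω×(Iω) gyroscopic = (-0.0650, 0.0780, -0.1350)
α = I⁻¹(τ − ω×Iω) = (1.0833, 0.3467, -0.2500)

α = (1.0833, 0.3467, -0.2500)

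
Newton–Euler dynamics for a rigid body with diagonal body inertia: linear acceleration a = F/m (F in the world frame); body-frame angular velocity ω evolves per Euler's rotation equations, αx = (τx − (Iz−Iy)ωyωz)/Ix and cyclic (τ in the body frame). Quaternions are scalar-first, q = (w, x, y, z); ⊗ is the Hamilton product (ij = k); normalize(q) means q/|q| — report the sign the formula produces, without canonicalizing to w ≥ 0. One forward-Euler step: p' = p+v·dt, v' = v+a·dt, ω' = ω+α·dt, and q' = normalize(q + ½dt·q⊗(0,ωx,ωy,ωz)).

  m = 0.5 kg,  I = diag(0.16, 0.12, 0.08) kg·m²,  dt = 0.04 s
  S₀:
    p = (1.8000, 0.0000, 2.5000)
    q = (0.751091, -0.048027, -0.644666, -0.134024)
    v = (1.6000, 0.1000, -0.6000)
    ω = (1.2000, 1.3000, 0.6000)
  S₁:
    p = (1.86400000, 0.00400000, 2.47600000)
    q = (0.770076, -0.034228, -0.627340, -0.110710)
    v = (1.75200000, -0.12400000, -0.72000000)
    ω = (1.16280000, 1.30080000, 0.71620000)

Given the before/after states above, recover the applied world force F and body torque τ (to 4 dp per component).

velocity change Δv = (0.15200000, -0.22400000, -0.12000000)
m·(v₁−v₀)/dt = (1.9000, -2.8000, -1.5000)
Δω = ω₁−ω₀ = (-0.03720000, 0.00080000, 0.11620000)
applied torque τ = (-0.1800, 0.0600, 0.1700)

F = (1.9000, -2.8000, -1.5000)
τ = (-0.1800, 0.0600, 0.1700)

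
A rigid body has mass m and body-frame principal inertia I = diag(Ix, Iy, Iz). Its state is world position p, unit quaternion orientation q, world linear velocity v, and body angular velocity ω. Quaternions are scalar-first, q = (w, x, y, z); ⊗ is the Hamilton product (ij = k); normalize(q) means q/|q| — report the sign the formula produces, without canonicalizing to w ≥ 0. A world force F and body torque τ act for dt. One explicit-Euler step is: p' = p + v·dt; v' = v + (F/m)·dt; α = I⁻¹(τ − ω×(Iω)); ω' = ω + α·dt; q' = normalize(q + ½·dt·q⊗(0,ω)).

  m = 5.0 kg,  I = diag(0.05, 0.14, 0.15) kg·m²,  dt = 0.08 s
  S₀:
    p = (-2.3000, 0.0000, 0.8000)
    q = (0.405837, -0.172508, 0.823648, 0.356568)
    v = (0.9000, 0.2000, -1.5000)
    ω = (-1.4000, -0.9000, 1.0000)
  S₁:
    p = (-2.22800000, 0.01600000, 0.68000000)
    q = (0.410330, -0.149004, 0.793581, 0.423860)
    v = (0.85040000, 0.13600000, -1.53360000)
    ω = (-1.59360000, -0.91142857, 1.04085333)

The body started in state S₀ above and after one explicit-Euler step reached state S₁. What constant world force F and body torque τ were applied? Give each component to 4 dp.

F = (-3.1000, -4.0000, -2.1000)
τ = (-0.1300, 0.1200, 0.1900)

rate change Δω = (-0.19360000, -0.01142857, 0.04085333)
τ = I·(Δω/dt) + ω₀×(Iω₀) = (-0.1300, 0.1200, 0.1900)
Δv = v₁−v₀ = (-0.04960000, -0.06400000, -0.03360000)
F = m·Δv/dt = (-3.1000, -4.0000, -2.1000)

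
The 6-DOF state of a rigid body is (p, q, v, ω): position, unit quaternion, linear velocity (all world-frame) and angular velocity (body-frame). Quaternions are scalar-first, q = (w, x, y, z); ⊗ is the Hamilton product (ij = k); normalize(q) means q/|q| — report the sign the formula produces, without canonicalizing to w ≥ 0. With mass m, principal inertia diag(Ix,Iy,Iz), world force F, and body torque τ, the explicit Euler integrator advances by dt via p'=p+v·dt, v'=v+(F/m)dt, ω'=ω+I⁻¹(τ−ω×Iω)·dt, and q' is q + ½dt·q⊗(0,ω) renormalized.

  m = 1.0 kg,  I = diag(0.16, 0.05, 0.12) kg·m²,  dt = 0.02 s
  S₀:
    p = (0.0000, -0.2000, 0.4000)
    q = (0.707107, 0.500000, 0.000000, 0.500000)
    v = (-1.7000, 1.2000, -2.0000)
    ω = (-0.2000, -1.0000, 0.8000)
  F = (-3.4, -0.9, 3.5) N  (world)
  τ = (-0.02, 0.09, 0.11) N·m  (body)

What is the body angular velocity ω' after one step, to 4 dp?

ω×(Iω) gyroscopic = (-0.0560, -0.0064, -0.0220)
α = I⁻¹(τ − ω×Iω) = (0.2250, 1.9280, 1.1000)
ω + α·dt = (-0.1955, -0.9614, 0.8220)

ω' = (-0.1955, -0.9614, 0.8220)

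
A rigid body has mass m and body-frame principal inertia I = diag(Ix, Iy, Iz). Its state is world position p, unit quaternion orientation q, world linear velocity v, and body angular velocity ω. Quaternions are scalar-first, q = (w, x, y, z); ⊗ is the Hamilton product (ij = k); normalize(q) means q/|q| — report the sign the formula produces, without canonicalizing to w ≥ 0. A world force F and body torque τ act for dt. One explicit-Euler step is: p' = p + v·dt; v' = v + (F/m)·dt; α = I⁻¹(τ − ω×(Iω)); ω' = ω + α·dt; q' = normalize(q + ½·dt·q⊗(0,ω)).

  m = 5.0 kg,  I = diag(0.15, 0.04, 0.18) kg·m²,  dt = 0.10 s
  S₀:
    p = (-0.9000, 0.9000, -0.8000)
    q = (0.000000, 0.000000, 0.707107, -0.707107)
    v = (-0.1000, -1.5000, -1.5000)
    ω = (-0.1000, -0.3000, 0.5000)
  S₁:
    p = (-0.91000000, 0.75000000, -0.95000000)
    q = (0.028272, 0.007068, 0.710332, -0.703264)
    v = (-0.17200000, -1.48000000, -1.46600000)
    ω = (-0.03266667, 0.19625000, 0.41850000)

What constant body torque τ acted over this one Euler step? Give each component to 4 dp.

Δω = ω₁−ω₀ = (0.06733333, 0.49625000, -0.08150000)
gyro term ω₀×Iω₀ = (-0.0210, 0.0015, -0.0033)
I·α + gyro = (0.0800, 0.2000, -0.1500)

τ = (0.0800, 0.2000, -0.1500)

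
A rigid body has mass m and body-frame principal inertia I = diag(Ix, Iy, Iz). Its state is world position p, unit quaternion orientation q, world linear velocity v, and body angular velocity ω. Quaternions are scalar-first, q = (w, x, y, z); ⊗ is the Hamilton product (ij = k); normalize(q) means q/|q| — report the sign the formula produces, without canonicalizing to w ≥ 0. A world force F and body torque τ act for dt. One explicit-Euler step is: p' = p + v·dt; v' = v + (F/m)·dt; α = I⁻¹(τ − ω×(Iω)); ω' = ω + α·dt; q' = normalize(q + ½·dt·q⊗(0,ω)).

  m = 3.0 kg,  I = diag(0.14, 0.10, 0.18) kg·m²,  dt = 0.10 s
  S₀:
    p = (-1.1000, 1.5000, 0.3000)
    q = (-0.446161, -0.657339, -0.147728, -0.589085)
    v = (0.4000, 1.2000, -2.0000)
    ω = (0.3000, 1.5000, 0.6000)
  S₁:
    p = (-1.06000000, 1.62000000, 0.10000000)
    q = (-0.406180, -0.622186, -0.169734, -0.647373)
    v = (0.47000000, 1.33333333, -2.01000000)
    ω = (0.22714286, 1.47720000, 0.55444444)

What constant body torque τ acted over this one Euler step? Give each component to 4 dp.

ω₁ − ω₀ = (-0.07285714, -0.02280000, -0.04555556)
precession coupling = (0.0720, -0.0072, -0.0180)
applied torque τ = (-0.0300, -0.0300, -0.1000)

τ = (-0.0300, -0.0300, -0.1000)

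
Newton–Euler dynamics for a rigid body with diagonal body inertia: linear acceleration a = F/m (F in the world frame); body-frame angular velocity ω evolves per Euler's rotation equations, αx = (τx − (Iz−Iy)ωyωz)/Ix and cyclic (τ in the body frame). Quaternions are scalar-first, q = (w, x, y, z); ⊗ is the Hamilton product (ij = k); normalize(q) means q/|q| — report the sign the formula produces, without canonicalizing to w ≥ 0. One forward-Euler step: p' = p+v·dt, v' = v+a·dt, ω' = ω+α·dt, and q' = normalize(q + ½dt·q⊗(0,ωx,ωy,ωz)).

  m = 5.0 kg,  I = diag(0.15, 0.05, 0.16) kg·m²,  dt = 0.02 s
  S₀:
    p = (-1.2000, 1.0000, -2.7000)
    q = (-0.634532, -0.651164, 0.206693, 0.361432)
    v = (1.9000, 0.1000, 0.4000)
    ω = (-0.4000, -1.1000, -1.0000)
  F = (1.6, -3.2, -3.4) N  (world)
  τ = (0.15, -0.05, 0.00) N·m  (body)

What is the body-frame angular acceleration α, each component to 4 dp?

precession coupling ω×(Iω) = (0.1210, -0.0040, -0.0440)
(τ − ω×Iω)/I = (0.1933, -0.9200, 0.2750)

α = (0.1933, -0.9200, 0.2750)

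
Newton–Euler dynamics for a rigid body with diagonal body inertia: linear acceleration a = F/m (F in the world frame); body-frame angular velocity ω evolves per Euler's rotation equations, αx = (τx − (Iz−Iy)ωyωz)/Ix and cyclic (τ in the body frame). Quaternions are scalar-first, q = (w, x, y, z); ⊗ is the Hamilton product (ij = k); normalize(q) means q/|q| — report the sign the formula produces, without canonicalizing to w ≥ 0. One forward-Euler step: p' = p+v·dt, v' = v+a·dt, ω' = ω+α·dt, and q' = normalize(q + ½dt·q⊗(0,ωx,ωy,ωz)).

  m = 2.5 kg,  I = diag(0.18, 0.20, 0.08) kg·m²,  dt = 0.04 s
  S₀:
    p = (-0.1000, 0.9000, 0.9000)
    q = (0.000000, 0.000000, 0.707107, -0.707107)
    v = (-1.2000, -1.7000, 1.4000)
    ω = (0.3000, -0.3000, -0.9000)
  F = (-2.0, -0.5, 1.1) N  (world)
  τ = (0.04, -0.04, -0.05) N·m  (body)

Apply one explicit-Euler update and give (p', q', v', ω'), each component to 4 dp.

p' = (-0.1480, 0.8320, 0.9560)
q' = (-0.0085, -0.0170, 0.7027, -0.7112)
v' = (-1.2320, -1.7080, 1.4176)
ω' = (0.3161, -0.3026, -0.9241)

(τ − ω×Iω)/I = (0.4022, -0.0650, -0.6025)
new body rate ω' = (0.3161, -0.3026, -0.9241)
Hamilton product q⊗(0,ω) = (-0.4242642, -0.8485284, -0.2121321, -0.2121321)
q' = normalize(q + ½dt·q⊗(0,ω)) = (-0.0085, -0.0170, 0.7027, -0.7112)
p + v·dt = (-0.1480, 0.8320, 0.9560)
v' = v + a·dt = (-1.2320, -1.7080, 1.4176)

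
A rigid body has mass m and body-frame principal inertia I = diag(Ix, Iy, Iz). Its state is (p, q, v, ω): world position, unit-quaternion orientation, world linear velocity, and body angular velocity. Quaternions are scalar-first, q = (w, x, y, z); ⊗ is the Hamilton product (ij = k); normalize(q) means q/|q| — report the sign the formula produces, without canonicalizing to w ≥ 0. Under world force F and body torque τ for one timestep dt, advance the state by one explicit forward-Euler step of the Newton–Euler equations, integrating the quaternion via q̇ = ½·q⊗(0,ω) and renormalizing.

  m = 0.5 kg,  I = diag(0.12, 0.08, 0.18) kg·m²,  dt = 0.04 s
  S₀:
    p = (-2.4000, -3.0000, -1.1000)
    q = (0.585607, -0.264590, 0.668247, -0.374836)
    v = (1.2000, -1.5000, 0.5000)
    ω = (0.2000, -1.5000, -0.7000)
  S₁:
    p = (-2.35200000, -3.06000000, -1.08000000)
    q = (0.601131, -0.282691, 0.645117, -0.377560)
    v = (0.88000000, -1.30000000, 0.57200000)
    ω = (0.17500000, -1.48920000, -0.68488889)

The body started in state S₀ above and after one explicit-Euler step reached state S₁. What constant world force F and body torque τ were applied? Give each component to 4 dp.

F = (-4.0000, 2.5000, 0.9000)
τ = (0.0300, 0.0300, 0.0800)

Δω = ω₁−ω₀ = (-0.02500000, 0.01080000, 0.01511111)
precession coupling = (0.1050, 0.0084, 0.0120)
I·α + gyro = (0.0300, 0.0300, 0.0800)
velocity change Δv = (-0.32000000, 0.20000000, 0.07200000)
applied force F = (-4.0000, 2.5000, 0.9000)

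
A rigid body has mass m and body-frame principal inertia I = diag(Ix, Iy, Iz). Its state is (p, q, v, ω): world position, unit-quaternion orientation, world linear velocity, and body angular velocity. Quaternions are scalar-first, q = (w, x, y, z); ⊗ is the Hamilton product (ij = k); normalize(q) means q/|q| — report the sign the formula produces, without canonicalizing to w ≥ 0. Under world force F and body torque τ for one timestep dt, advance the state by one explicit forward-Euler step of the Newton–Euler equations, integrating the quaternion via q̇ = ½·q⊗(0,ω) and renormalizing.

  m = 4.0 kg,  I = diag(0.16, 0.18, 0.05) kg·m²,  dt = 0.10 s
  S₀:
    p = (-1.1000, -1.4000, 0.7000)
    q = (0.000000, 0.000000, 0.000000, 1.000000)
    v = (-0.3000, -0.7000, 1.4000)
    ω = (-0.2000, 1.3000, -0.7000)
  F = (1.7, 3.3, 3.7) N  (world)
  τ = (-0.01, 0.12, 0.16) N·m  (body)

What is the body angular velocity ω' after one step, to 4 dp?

ω' = (-0.2802, 1.3581, -0.3696)

(τ − ω×Iω)/I = (-0.8019, 0.5811, 3.3040)
new body rate ω' = (-0.2802, 1.3581, -0.3696)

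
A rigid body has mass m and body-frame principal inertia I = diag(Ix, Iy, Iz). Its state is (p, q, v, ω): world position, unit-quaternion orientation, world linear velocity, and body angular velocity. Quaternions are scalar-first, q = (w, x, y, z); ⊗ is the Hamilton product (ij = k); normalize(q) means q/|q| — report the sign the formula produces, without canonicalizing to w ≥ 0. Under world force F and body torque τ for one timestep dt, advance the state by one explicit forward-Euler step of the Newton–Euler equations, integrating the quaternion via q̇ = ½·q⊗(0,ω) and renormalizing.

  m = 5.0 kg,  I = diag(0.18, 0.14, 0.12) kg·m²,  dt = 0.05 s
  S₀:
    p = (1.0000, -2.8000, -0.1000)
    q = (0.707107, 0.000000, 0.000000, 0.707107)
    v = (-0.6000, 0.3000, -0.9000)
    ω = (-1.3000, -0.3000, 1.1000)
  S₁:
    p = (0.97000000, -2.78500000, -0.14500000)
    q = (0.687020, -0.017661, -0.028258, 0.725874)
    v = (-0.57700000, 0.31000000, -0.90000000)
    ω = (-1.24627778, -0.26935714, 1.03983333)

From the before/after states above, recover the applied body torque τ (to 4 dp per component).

τ = (0.2000, 0.0000, -0.1600)

Δω = ω₁−ω₀ = (0.05372222, 0.03064286, -0.06016667)
I·α + gyro = (0.2000, 0.0000, -0.1600)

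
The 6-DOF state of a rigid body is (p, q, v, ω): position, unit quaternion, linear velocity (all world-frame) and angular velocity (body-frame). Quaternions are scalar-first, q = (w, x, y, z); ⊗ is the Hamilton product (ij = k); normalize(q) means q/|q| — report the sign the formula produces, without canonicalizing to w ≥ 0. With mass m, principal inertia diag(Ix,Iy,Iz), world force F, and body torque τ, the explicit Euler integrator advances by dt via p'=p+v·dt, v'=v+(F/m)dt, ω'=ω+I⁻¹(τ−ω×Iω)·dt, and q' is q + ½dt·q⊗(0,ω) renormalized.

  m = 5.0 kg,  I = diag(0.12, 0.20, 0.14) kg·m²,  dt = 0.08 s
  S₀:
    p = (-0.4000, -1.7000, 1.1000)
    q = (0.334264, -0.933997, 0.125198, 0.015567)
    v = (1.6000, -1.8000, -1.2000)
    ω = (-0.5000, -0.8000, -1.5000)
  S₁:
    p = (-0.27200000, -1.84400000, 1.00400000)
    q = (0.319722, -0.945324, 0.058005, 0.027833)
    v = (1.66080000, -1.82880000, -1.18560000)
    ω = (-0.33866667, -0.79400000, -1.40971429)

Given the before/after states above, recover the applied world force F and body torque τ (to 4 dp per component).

rate change Δω = (0.16133333, 0.00600000, 0.09028571)
I·α + gyro = (0.1700, 0.0000, 0.1900)
Δv = v₁−v₀ = (0.06080000, -0.02880000, 0.01440000)
m·(v₁−v₀)/dt = (3.8000, -1.8000, 0.9000)

F = (3.8000, -1.8000, 0.9000)
τ = (0.1700, 0.0000, 0.1900)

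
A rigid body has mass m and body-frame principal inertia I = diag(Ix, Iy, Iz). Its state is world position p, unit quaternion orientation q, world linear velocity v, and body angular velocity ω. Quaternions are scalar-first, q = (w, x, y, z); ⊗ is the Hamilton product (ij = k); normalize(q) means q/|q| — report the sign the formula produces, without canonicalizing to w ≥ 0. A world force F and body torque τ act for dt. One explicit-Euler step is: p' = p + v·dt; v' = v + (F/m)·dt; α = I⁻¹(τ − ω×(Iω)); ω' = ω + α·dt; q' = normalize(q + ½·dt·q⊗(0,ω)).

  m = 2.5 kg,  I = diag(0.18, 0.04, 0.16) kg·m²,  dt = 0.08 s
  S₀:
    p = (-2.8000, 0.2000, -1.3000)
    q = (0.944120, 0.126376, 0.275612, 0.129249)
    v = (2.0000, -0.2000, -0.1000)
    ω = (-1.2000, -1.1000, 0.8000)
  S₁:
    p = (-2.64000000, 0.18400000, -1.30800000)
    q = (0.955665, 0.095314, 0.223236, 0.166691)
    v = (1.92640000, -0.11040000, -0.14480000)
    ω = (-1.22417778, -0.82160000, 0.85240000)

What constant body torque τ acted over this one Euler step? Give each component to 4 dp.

τ = (-0.1600, 0.1200, -0.0800)

ω₁ − ω₀ = (-0.02417778, 0.27840000, 0.05240000)
ω₀×(Iω₀) = (-0.1056, -0.0192, -0.1848)
I·α + gyro = (-0.1600, 0.1200, -0.0800)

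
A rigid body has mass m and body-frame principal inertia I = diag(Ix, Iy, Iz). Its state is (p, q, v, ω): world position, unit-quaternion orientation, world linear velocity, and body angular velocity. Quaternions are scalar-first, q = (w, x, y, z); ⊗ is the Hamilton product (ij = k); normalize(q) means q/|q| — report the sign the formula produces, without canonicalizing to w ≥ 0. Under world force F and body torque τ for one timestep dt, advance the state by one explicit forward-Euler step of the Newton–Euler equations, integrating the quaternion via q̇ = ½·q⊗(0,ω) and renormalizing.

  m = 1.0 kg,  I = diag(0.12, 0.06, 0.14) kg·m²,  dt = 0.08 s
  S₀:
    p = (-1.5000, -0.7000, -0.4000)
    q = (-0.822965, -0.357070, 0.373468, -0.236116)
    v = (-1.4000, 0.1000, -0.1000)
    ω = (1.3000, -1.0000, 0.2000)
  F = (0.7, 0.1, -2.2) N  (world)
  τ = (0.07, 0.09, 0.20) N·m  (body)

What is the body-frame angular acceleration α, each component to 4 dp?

α = (0.7167, 1.5867, 0.8714)

gyro term ω×Iω = (-0.0160, -0.0052, 0.0780)
angular accel α = (0.7167, 1.5867, 0.8714)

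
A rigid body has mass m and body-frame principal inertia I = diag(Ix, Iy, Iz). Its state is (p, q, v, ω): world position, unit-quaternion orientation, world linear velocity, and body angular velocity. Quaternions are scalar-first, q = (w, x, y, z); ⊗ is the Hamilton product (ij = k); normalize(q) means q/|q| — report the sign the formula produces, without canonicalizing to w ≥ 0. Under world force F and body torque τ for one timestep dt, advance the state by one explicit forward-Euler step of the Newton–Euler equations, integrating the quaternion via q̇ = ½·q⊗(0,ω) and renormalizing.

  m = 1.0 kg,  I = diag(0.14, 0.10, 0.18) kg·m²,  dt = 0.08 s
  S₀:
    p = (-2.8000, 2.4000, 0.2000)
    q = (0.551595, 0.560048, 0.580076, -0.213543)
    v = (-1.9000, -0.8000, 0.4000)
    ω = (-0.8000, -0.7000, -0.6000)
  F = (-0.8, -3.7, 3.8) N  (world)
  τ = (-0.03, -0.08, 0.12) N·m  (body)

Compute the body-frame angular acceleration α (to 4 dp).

precession coupling ω×(Iω) = (0.0336, -0.0192, -0.0224)
angular accel α = (-0.4543, -0.6080, 0.7911)

α = (-0.4543, -0.6080, 0.7911)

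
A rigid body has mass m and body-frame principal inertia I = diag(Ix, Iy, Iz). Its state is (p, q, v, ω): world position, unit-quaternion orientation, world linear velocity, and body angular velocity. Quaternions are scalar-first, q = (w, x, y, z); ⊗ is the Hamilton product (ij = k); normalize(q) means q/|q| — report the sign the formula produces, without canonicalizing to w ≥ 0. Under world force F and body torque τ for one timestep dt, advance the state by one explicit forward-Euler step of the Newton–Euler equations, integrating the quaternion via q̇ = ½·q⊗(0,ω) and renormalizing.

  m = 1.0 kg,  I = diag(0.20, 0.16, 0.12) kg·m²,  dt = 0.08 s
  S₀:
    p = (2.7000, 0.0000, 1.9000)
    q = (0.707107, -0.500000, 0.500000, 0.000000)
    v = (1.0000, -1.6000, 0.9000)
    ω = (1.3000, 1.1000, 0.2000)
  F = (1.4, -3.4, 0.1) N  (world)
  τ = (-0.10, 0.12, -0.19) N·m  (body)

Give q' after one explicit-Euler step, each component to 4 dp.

q' = (0.7094, -0.4582, 0.5339, -0.0422)

2q̇ = q⊗(0,ω) = (0.1000000, 1.0192391, 0.8778177, -1.0585786)
q + ½dt·q⊗(0,ω), renormalized = (0.7094, -0.4582, 0.5339, -0.0422)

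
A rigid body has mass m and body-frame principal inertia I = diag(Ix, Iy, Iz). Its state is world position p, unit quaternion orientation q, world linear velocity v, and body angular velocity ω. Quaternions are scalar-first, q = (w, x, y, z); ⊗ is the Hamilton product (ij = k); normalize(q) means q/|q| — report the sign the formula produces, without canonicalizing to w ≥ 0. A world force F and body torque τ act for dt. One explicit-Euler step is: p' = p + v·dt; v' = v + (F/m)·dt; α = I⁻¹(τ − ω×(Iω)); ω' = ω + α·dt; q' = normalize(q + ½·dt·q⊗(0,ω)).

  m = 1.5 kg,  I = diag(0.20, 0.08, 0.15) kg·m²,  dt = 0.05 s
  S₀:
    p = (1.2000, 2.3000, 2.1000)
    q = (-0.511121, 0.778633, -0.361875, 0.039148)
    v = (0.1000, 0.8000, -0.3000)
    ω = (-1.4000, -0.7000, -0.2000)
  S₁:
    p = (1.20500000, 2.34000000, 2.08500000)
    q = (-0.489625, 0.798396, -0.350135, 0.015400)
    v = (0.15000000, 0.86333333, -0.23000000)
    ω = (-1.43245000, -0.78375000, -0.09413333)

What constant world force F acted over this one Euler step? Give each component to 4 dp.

F = (1.5000, 1.9000, 2.1000)

Δv = v₁−v₀ = (0.05000000, 0.06333333, 0.07000000)
applied force F = (1.5000, 1.9000, 2.1000)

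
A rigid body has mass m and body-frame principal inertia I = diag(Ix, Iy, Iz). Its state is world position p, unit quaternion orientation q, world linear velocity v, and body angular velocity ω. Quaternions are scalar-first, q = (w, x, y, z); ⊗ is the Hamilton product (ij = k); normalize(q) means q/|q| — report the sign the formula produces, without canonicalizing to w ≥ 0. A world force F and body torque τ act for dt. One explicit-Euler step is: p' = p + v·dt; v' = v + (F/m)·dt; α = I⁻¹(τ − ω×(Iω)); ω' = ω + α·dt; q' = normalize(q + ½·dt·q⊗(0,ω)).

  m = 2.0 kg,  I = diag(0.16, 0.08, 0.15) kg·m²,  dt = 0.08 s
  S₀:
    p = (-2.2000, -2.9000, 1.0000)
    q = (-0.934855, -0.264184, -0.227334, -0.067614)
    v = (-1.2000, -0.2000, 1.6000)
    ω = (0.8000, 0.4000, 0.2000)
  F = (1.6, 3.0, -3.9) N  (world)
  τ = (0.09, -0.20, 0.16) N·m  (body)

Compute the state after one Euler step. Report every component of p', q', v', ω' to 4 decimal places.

p' = (-2.2960, -2.9160, 1.1280)
q' = (-0.9216, -0.2946, -0.2422, -0.0720)
v' = (-1.1360, -0.0800, 1.4440)
ω' = (0.8422, 0.1984, 0.2990)

linear accel F/m = (0.8000, 1.5000, -1.9500)
p' = p + v·dt = (-2.2960, -2.9160, 1.1280)
v + (F/m)dt = (-1.1360, -0.0800, 1.4440)
precession coupling ω×(Iω) = (0.0056, 0.0016, -0.0256)
α = I⁻¹(τ − ω×Iω) = (0.5275, -2.5200, 1.2373)
ω + α·dt = (0.8422, 0.1984, 0.2990)
2q̇ = q⊗(0,ω) = (0.3158036, -0.7663052, -0.3751964, -0.1107774)
q + ½dt·q⊗(0,ω), renormalized = (-0.9216, -0.2946, -0.2422, -0.0720)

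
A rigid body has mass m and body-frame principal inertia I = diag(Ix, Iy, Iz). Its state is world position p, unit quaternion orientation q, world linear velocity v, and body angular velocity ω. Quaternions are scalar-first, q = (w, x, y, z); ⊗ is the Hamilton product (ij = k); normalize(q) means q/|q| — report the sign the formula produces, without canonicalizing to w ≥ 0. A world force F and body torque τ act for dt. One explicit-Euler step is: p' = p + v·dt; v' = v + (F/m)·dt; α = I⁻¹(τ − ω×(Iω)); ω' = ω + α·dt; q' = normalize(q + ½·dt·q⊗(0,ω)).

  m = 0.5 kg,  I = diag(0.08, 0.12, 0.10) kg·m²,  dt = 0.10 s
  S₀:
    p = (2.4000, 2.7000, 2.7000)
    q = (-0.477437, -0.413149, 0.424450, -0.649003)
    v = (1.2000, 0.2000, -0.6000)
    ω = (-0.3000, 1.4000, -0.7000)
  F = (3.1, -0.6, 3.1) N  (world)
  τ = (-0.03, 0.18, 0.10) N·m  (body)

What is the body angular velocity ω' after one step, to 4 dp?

(τ − ω×Iω)/I = (-0.6200, 1.5350, 1.1680)
new body rate ω' = (-0.3620, 1.5535, -0.5832)

ω' = (-0.3620, 1.5535, -0.5832)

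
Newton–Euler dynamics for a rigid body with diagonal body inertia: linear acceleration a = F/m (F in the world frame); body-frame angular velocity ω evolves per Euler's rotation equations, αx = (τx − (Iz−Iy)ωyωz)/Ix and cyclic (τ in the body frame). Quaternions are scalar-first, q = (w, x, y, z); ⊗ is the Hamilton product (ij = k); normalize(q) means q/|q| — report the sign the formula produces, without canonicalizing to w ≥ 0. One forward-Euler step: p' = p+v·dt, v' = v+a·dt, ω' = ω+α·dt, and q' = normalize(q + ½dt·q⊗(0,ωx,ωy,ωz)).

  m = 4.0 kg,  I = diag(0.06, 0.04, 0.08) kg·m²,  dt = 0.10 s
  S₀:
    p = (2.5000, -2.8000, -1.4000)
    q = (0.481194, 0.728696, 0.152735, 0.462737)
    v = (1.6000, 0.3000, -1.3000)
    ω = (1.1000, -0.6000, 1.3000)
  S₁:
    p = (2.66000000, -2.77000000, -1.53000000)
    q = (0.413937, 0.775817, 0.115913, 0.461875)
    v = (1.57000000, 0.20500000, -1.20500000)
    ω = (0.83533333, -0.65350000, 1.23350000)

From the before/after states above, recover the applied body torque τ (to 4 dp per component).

ω₁ − ω₀ = (-0.26466667, -0.05350000, -0.06650000)
gyro term ω₀×Iω₀ = (-0.0312, -0.0286, 0.0132)
I·α + gyro = (-0.1900, -0.0500, -0.0400)

τ = (-0.1900, -0.0500, -0.0400)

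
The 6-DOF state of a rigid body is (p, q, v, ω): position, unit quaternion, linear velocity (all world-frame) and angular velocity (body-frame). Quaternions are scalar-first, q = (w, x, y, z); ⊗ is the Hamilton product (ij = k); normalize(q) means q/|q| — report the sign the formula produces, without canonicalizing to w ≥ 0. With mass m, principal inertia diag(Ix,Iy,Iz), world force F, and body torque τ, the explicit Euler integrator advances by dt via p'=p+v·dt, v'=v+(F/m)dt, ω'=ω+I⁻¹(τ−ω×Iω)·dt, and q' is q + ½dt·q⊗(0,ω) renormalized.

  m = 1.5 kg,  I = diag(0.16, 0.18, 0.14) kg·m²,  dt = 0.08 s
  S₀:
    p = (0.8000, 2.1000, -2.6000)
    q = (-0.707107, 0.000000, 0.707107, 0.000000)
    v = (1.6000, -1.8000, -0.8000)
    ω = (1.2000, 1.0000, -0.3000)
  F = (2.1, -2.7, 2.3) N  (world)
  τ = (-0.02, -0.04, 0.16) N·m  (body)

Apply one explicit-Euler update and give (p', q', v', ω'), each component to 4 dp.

linear accel F/m = (1.4000, -1.8000, 1.5333)
p' = p + v·dt = (0.9280, 1.9560, -2.6640)
v' = v + a·dt = (1.7120, -1.9440, -0.6773)
α = I⁻¹(τ − ω×Iω) = (-0.2000, -0.1822, 0.9714)
new body rate ω' = (1.1840, 0.9854, -0.2223)
q⊗(0,ω) = (-0.7071070, -1.0606605, -0.7071070, -0.6363963)
q' = normalize(q + ½dt·q⊗(0,ω)) = (-0.7339, -0.0423, 0.6775, -0.0254)

p' = (0.9280, 1.9560, -2.6640)
q' = (-0.7339, -0.0423, 0.6775, -0.0254)
v' = (1.7120, -1.9440, -0.6773)
ω' = (1.1840, 0.9854, -0.2223)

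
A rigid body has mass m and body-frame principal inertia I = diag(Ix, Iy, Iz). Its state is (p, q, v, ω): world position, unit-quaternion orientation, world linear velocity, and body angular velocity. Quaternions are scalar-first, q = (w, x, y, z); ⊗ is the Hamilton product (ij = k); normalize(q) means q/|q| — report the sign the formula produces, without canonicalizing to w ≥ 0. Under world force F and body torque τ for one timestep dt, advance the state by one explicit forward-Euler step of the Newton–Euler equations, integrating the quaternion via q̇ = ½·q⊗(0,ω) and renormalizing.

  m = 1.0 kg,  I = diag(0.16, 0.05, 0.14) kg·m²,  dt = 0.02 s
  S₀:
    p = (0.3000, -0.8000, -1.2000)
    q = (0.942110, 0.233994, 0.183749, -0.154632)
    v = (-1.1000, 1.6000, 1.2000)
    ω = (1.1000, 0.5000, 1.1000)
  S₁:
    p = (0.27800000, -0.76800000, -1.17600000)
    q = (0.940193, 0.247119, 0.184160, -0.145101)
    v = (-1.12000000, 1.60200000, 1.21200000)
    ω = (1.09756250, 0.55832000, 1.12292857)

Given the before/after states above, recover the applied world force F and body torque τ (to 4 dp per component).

v₁ − v₀ = (-0.02000000, 0.00200000, 0.01200000)
F = m·Δv/dt = (-1.0000, 0.1000, 0.6000)
rate change Δω = (-0.00243750, 0.05832000, 0.02292857)
applied torque τ = (0.0300, 0.1700, 0.1000)

F = (-1.0000, 0.1000, 0.6000)
τ = (0.0300, 0.1700, 0.1000)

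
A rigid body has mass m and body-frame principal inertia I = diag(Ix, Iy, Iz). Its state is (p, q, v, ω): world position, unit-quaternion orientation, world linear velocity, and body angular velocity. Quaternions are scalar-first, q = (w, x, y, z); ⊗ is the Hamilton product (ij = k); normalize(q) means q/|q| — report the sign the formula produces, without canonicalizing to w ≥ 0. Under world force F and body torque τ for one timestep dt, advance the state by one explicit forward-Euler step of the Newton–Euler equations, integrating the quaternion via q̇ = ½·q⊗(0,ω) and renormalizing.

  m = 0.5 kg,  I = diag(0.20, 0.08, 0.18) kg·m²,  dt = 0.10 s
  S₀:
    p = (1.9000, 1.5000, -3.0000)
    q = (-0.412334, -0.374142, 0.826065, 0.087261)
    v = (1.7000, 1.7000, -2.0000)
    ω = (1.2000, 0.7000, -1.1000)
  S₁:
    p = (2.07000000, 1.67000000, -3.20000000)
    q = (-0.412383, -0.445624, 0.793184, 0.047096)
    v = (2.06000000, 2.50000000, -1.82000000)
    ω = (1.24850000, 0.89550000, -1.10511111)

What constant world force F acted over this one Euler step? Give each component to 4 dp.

velocity change Δv = (0.36000000, 0.80000000, 0.18000000)
m·(v₁−v₀)/dt = (1.8000, 4.0000, 0.9000)

F = (1.8000, 4.0000, 0.9000)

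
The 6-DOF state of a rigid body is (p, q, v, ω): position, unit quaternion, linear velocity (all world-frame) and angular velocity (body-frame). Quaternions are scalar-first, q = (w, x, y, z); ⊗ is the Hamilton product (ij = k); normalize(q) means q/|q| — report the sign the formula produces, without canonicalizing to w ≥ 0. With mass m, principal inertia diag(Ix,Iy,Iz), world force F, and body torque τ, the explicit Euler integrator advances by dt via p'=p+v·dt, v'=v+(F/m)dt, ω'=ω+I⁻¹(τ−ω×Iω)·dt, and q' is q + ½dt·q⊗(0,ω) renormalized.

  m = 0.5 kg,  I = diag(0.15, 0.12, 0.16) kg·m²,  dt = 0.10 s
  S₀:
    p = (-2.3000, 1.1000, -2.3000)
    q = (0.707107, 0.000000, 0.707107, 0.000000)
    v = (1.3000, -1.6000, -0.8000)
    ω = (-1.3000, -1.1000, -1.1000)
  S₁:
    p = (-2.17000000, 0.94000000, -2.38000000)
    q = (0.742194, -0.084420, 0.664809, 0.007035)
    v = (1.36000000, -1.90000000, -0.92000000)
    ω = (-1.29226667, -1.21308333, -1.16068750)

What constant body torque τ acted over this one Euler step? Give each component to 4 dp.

ω₁ − ω₀ = (0.00773333, -0.11308333, -0.06068750)
precession coupling = (0.0484, -0.0143, -0.0429)
τ = I·(Δω/dt) + ω₀×(Iω₀) = (0.0600, -0.1500, -0.1400)

τ = (0.0600, -0.1500, -0.1400)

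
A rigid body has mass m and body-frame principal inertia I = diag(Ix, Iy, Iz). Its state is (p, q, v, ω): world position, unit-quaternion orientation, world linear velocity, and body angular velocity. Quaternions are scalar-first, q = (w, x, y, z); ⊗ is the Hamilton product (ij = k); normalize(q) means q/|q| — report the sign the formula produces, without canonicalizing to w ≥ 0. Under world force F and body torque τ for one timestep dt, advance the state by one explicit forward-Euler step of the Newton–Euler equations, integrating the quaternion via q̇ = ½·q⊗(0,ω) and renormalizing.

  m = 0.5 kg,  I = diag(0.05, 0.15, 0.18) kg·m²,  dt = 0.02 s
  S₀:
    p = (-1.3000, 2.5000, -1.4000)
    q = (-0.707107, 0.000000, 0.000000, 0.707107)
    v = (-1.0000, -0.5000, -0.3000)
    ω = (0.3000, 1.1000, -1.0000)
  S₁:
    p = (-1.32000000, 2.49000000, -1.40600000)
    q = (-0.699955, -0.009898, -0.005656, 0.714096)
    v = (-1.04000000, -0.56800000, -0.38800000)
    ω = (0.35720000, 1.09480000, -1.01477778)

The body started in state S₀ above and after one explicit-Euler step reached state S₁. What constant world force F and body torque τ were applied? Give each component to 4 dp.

F = (-1.0000, -1.7000, -2.2000)
τ = (0.1100, 0.0000, -0.1000)

velocity change Δv = (-0.04000000, -0.06800000, -0.08800000)
m·(v₁−v₀)/dt = (-1.0000, -1.7000, -2.2000)
Δω = ω₁−ω₀ = (0.05720000, -0.00520000, -0.01477778)
gyro term ω₀×Iω₀ = (-0.0330, 0.0390, 0.0330)
applied torque τ = (0.1100, 0.0000, -0.1000)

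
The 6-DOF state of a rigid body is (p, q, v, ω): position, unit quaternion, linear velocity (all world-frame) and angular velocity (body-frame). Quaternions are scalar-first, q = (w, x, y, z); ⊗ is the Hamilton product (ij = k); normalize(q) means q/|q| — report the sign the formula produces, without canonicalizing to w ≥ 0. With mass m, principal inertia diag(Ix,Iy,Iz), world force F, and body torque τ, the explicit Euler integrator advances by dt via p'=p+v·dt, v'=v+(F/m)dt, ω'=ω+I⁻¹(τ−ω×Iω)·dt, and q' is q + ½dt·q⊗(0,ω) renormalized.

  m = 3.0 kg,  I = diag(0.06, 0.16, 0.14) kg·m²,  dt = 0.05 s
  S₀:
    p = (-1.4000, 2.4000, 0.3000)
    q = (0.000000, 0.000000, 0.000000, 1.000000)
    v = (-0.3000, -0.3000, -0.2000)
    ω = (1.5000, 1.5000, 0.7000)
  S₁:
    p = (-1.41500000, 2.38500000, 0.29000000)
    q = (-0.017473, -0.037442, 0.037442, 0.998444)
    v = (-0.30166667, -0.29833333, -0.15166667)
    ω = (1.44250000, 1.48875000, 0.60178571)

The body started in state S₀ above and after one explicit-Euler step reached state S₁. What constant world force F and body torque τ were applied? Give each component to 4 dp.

velocity change Δv = (-0.00166667, 0.00166667, 0.04833333)
m·(v₁−v₀)/dt = (-0.1000, 0.1000, 2.9000)
Δω = ω₁−ω₀ = (-0.05750000, -0.01125000, -0.09821429)
applied torque τ = (-0.0900, -0.1200, -0.0500)

F = (-0.1000, 0.1000, 2.9000)
τ = (-0.0900, -0.1200, -0.0500)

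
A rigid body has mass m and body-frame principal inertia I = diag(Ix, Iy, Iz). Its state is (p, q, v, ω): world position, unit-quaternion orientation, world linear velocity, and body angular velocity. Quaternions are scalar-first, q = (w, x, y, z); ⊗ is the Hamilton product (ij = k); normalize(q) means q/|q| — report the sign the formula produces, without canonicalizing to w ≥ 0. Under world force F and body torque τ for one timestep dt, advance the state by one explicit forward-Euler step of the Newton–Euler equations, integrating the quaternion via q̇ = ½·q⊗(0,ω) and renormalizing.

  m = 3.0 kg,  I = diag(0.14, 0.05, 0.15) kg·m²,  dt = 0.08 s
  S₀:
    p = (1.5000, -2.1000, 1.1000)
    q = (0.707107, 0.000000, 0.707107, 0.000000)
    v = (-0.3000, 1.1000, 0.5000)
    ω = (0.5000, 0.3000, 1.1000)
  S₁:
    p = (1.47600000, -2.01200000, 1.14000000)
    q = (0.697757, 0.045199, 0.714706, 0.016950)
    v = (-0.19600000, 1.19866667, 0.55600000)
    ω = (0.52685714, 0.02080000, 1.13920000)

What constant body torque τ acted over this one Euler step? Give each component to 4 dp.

τ = (0.0800, -0.1800, 0.0600)

Δω = ω₁−ω₀ = (0.02685714, -0.27920000, 0.03920000)
I·α + gyro = (0.0800, -0.1800, 0.0600)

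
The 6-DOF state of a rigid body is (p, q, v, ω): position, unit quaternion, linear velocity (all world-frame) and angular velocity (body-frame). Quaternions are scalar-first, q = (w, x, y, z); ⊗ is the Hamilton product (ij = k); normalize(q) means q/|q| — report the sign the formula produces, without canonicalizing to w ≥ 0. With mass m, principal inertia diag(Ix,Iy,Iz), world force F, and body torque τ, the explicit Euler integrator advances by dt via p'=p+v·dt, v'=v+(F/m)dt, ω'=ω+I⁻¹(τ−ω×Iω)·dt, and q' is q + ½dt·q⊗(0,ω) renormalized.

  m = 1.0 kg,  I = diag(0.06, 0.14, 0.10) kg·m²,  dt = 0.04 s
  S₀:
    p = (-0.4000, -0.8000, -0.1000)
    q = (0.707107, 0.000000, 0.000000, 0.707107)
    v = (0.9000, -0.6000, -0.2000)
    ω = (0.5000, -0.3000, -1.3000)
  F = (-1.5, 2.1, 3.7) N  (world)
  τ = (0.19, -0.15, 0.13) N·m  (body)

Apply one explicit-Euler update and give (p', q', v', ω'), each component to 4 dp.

p' = (-0.3640, -0.8240, -0.1080)
q' = (0.7252, 0.0113, 0.0028, 0.6884)
v' = (0.8400, -0.5160, -0.0520)
ω' = (0.6371, -0.3503, -1.2432)

gyro term ω×Iω = (-0.0156, 0.0260, -0.0120)
(τ − ω×Iω)/I = (3.4267, -1.2571, 1.4200)
ω' = ω + α·dt = (0.6371, -0.3503, -1.2432)
Hamilton product q⊗(0,ω) = (0.9192391, 0.5656856, 0.1414214, -0.9192391)
updated quaternion q' = (0.7252, 0.0113, 0.0028, 0.6884)
p' = p + v·dt = (-0.3640, -0.8240, -0.1080)
v + (F/m)dt = (0.8400, -0.5160, -0.0520)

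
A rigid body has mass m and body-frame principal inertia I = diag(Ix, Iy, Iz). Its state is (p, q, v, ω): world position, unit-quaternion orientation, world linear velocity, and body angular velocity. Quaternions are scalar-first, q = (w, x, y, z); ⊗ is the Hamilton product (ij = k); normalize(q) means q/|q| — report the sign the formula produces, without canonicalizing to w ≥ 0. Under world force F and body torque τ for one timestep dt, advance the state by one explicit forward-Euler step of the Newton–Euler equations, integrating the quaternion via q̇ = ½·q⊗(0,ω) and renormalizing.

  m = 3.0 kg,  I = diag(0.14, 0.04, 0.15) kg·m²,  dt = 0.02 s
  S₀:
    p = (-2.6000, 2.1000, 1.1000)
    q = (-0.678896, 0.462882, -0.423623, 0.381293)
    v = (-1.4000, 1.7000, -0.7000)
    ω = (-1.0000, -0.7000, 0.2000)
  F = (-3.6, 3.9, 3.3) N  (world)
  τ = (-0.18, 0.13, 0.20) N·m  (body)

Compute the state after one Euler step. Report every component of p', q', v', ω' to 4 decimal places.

p' = (-2.6280, 2.1340, 1.0860)
q' = (-0.6779, 0.4715, -0.4236, 0.3724)
v' = (-1.4240, 1.7260, -0.6780)
ω' = (-1.0235, -0.6360, 0.2360)

α = I⁻¹(τ − ω×Iω) = (-1.1757, 3.2000, 1.8000)
new body rate ω' = (-1.0235, -0.6360, 0.2360)
2q̇ = q⊗(0,ω) = (0.0900873, 0.8610765, 0.0013578, -0.8834196)
q + ½dt·q⊗(0,ω), renormalized = (-0.6779, 0.4715, -0.4236, 0.3724)
a = F/m = (-1.2000, 1.3000, 1.1000)
p + v·dt = (-2.6280, 2.1340, 1.0860)
v + (F/m)dt = (-1.4240, 1.7260, -0.6780)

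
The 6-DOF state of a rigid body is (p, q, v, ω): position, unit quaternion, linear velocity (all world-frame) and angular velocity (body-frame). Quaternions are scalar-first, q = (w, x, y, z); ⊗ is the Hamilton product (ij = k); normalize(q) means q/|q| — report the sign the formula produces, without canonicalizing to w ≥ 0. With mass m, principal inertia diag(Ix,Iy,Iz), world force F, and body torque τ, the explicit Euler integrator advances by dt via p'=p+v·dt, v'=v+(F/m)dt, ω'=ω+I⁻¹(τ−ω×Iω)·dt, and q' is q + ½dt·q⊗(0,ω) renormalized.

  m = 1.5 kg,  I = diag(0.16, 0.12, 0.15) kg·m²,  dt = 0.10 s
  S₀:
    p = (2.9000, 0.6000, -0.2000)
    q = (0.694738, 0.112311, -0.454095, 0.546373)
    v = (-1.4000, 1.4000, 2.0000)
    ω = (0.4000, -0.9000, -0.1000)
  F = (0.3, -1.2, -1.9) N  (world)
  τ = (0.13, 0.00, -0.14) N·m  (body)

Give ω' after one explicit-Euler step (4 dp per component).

ω' = (0.4796, -0.8997, -0.2029)

α = I⁻¹(τ − ω×Iω) = (0.7956, 0.0033, -1.0293)
new body rate ω' = (0.4796, -0.8997, -0.2029)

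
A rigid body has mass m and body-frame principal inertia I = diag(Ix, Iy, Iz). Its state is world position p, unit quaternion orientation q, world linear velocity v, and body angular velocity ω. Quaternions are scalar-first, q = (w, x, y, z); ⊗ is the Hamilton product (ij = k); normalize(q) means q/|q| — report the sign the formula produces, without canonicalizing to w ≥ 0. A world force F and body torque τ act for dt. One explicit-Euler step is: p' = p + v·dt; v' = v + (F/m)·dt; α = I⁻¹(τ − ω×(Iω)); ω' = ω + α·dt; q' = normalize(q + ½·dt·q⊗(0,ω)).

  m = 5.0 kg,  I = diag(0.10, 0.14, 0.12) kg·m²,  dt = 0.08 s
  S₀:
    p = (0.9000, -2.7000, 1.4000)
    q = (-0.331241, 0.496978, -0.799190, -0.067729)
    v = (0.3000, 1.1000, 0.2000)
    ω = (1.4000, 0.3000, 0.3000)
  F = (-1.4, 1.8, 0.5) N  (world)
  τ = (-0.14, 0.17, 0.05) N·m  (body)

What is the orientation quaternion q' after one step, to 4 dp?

q' = (-0.3481, 0.4688, -0.8115, -0.0209)

Hamilton product q⊗(0,ω) = (-0.4356935, -0.6831757, -0.3432863, 1.1685871)
q' = normalize(q + ½dt·q⊗(0,ω)) = (-0.3481, 0.4688, -0.8115, -0.0209)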